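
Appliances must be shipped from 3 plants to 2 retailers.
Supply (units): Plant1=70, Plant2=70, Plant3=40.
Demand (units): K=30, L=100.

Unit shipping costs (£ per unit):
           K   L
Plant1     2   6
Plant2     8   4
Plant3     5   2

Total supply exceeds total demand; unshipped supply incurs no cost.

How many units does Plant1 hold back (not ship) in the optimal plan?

40

Minimum-cost shipments:
  Plant1->K: 30 × £2 = £60
  Plant2->L: 60 × £4 = £240
  Plant3->L: 40 × £2 = £80
Total cost = £380.
Plant1 ships 30 of its 70, leaving 40.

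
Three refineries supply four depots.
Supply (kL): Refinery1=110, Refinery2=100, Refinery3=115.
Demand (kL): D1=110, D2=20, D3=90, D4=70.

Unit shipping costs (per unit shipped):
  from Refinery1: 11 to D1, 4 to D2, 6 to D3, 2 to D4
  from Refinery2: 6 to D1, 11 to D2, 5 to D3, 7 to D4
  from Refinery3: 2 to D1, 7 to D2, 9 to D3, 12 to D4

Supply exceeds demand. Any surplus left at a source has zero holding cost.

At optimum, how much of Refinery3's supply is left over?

5

Minimum-cost shipments:
  Refinery1→D2: 20 kL
  Refinery1→D4: 70 kL
  Refinery2→D3: 90 kL
  Refinery3→D1: 110 kL
Total cost = 890.
Refinery3 ships 110 of its 115, leaving 5.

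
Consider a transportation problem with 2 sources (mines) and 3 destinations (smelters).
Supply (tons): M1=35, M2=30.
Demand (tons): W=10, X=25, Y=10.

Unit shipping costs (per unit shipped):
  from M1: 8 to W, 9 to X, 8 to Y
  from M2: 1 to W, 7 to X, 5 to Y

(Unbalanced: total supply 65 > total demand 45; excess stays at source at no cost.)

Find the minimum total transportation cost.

One minimum-cost allocation:
  M1 to X: 15 × 9 = 135
  M2 to W: 10 × 1 = 10
  M2 to X: 10 × 7 = 70
  M2 to Y: 10 × 5 = 50
Total = 135 + 10 + 70 + 50 = 265.

265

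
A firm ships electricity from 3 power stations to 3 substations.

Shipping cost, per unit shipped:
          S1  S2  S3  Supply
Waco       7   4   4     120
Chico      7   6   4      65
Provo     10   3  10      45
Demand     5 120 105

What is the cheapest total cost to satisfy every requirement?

890

One minimum-cost allocation:
  Waco->S2: 75 × 4 = 300
  Waco->S3: 45 × 4 = 180
  Chico->S1: 5 × 7 = 35
  Chico->S3: 60 × 4 = 240
  Provo->S2: 45 × 3 = 135
Total = 300 + 180 + 35 + 240 + 135 = 890.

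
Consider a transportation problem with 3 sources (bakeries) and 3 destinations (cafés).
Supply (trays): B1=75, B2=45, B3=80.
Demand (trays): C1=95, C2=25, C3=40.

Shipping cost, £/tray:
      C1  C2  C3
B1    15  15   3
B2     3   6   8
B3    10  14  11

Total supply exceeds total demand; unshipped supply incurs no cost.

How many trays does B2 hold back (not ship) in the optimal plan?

0

Minimum-cost shipments:
  B1 to C3: 40 × £3 = £120
  B2 to C1: 20 × £3 = £60
  B2 to C2: 25 × £6 = £150
  B3 to C1: 75 × £10 = £750
Total cost = £1080.
B2 ships 45 of its 45, leaving 0.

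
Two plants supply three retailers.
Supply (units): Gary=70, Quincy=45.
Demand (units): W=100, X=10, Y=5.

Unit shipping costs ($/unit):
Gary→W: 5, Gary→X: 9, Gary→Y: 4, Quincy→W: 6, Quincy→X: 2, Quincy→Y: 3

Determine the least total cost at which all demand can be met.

565

A cheapest plan:
  Gary->W: 70 × $5 = $350
  Quincy->W: 30 × $6 = $180
  Quincy->X: 10 × $2 = $20
  Quincy->Y: 5 × $3 = $15
Total = 350 + 180 + 20 + 15 = $565.
(Supply check: Gary ships 70; Quincy ships 45.)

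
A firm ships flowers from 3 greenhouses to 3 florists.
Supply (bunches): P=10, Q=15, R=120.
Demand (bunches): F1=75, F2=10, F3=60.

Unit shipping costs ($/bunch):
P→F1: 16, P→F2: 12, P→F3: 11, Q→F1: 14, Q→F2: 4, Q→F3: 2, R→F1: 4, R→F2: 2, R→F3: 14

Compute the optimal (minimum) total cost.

A cheapest plan:
  P→F3: 10 bunches
  Q→F3: 15 bunches
  R→F1: 75 bunches
  R→F2: 10 bunches
  R→F3: 35 bunches
Total cost = $950.

950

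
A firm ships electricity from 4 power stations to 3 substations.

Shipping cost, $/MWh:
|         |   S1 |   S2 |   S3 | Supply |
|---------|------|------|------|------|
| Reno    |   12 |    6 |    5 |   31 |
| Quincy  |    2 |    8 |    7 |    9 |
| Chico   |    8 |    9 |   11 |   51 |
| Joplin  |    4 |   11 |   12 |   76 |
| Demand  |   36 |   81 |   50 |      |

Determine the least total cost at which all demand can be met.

1271

A cheapest plan:
  Reno->S3: 31 × $5 = $155
  Quincy->S3: 9 × $7 = $63
  Chico->S2: 51 × $9 = $459
  Joplin->S1: 36 × $4 = $144
  Joplin->S2: 30 × $11 = $330
  Joplin->S3: 10 × $12 = $120
Total = 155 + 63 + 459 + 144 + 330 + 120 = $1271.
(Supply check: Reno ships 31; Quincy ships 9; Chico ships 51; Joplin ships 76.)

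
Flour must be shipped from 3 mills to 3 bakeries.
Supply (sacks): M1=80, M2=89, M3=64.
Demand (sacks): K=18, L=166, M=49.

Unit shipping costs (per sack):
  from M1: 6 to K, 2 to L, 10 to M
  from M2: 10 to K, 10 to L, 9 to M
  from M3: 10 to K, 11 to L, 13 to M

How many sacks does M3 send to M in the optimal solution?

0

Solving gives:
  M1–L: 80 × 2 = 160
  M2–L: 40 × 10 = 400
  M2–M: 49 × 9 = 441
  M3–K: 18 × 10 = 180
  M3–L: 46 × 11 = 506
Total cost = 1687.
The route M3→M is not used.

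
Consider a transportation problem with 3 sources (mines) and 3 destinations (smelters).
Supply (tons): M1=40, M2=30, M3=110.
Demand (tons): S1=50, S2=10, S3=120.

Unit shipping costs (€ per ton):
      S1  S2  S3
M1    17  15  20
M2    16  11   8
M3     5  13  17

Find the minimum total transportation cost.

One minimum-cost allocation:
  M1→S2: 10 tons
  M1→S3: 30 tons
  M2→S3: 30 tons
  M3→S1: 50 tons
  M3→S3: 60 tons
Total cost = €2260.

2260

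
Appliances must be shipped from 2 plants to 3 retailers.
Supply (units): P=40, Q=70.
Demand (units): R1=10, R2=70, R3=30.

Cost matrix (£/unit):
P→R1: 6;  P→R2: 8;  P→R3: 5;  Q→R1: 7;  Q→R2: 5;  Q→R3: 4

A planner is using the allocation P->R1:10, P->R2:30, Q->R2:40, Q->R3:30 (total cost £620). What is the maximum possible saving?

Current plan cost = 10·6 + 30·8 + 40·5 + 30·4 = £620.
Optimal plan:
  P→R1: 10 × £6 = £60
  P→R3: 30 × £5 = £150
  Q→R2: 70 × £5 = £350
Optimal cost = £560.
Saving = 620 − 560 = £60.

60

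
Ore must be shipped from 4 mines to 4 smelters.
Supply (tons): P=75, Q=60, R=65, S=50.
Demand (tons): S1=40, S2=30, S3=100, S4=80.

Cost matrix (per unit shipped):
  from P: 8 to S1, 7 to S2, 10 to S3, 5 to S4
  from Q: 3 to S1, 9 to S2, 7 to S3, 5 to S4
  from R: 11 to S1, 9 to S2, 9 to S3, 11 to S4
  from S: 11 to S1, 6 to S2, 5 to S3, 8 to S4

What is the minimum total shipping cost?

1460

An optimal shipping plan:
  P→S2: 15 × 7 = 105
  P→S4: 60 × 5 = 300
  Q→S1: 40 × 3 = 120
  Q→S4: 20 × 5 = 100
  R→S2: 15 × 9 = 135
  R→S3: 50 × 9 = 450
  S→S3: 50 × 5 = 250
Total = 105 + 300 + 120 + 100 + 135 + 450 + 250 = 1460.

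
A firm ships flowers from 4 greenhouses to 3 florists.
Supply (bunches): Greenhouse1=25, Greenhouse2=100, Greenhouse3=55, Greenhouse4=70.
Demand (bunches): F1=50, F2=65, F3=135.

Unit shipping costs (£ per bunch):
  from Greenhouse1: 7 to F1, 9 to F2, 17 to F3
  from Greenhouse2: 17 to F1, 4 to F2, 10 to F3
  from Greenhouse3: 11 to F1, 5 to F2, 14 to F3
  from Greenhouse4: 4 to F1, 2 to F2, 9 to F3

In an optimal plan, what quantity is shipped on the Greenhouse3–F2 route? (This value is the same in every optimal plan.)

Solving gives:
  Greenhouse1->F1: 25 bunches
  Greenhouse2->F3: 100 bunches
  Greenhouse3->F2: 55 bunches
  Greenhouse4->F1: 25 bunches
  Greenhouse4->F2: 10 bunches
  Greenhouse4->F3: 35 bunches
Total cost = £1885.
So Greenhouse3→F2 carries 55 bunches.

55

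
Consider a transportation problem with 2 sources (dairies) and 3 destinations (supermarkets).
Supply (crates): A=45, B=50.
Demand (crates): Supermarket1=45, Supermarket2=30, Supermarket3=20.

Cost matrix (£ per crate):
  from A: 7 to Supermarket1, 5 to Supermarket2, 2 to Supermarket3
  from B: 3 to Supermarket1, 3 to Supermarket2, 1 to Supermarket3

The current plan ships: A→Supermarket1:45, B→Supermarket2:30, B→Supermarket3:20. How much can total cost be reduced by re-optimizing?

Current plan cost = 45·7 + 30·3 + 20·1 = £425.
Optimal plan:
  A->Supermarket2: 25 crates
  A->Supermarket3: 20 crates
  B->Supermarket1: 45 crates
  B->Supermarket2: 5 crates
Optimal cost = £315.
Saving = 425 − 315 = £110.

110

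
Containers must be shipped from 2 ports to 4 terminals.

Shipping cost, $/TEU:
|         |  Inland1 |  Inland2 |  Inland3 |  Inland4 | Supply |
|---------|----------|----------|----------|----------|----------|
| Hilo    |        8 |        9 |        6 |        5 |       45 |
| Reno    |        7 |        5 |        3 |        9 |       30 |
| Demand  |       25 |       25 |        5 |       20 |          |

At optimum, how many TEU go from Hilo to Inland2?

Solving gives:
  Hilo→Inland1: 25 × $8 = $200
  Hilo→Inland4: 20 × $5 = $100
  Reno→Inland2: 25 × $5 = $125
  Reno→Inland3: 5 × $3 = $15
Total cost = $440.
The route Hilo→Inland2 is not used.

0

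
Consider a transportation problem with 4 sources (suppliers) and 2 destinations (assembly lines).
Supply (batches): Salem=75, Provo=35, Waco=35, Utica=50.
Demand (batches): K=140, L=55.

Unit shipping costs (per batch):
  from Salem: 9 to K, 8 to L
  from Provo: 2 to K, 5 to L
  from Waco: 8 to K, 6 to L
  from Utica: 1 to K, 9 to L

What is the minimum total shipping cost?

Optimal allocation:
  Salem→K: 55 × 9 = 495
  Salem→L: 20 × 8 = 160
  Provo→K: 35 × 2 = 70
  Waco→L: 35 × 6 = 210
  Utica→K: 50 × 1 = 50
Total = 495 + 160 + 70 + 210 + 50 = 985.

985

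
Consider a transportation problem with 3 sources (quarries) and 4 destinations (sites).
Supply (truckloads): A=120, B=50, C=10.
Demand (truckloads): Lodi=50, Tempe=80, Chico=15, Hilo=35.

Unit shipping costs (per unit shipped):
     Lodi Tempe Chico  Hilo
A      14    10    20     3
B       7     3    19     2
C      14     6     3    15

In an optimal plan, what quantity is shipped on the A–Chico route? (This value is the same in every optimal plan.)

The minimum-cost plan:
  A→Tempe: 80 × 10 = 800
  A→Chico: 5 × 20 = 100
  A→Hilo: 35 × 3 = 105
  B→Lodi: 50 × 7 = 350
  C→Chico: 10 × 3 = 30
Total cost = 1385.
So A→Chico carries 5 truckloads.

5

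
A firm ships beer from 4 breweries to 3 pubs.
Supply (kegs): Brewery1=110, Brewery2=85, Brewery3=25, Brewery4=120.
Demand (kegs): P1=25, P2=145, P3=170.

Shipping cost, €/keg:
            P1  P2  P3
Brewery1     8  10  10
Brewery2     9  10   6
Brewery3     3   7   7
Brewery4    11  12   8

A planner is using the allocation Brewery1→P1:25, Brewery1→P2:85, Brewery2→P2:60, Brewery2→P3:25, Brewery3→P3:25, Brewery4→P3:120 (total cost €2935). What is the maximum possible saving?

Current plan cost = 25·8 + 85·10 + 60·10 + 25·6 + 25·7 + 120·8 = €2935.
Optimal plan:
  Brewery1–P2: 110 × €10 = €1100
  Brewery2–P2: 35 × €10 = €350
  Brewery2–P3: 50 × €6 = €300
  Brewery3–P1: 25 × €3 = €75
  Brewery4–P3: 120 × €8 = €960
Optimal cost = €2785.
Saving = 2935 − 2785 = €150.

150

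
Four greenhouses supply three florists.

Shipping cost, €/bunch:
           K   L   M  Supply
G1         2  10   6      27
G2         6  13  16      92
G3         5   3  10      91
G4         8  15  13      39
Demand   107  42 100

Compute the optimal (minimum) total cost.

An optimal shipping plan:
  G1–M: 27 × €6 = €162
  G2–K: 92 × €6 = €552
  G3–K: 15 × €5 = €75
  G3–L: 42 × €3 = €126
  G3–M: 34 × €10 = €340
  G4–M: 39 × €13 = €507
Total = 162 + 552 + 75 + 126 + 340 + 507 = €1762.

1762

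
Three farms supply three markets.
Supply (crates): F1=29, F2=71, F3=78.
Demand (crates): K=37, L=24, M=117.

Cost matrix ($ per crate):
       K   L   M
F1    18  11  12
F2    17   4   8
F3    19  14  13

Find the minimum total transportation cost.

2056

A cheapest plan:
  F1→M: 29 × $12 = $348
  F2→L: 24 × $4 = $96
  F2→M: 47 × $8 = $376
  F3→K: 37 × $19 = $703
  F3→M: 41 × $13 = $533
Total = 348 + 96 + 376 + 703 + 533 = $2056.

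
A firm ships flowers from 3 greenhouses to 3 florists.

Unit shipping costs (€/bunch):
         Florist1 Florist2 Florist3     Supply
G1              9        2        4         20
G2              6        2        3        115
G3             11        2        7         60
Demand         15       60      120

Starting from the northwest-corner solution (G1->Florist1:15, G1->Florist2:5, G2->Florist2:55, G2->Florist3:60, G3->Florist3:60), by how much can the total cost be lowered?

265

Current plan cost = 15·9 + 5·2 + 55·2 + 60·3 + 60·7 = €855.
Optimal plan:
  G1–Florist3: 20 × €4 = €80
  G2–Florist1: 15 × €6 = €90
  G2–Florist3: 100 × €3 = €300
  G3–Florist2: 60 × €2 = €120
Optimal cost = €590.
Saving = 855 − 590 = €265.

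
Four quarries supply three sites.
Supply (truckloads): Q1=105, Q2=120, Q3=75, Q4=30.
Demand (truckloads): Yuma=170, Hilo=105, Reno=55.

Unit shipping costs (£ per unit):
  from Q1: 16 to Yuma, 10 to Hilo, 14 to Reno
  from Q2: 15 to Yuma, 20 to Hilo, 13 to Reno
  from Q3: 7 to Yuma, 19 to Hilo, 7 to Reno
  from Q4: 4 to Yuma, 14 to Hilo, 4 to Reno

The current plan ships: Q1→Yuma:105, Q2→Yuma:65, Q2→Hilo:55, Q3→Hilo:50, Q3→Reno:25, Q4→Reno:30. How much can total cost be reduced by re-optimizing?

Current plan cost = 105·16 + 65·15 + 55·20 + 50·19 + 25·7 + 30·4 = £5000.
Optimal plan:
  Q1 to Hilo: 105 × £10 = £1050
  Q2 to Yuma: 65 × £15 = £975
  Q2 to Reno: 55 × £13 = £715
  Q3 to Yuma: 75 × £7 = £525
  Q4 to Yuma: 30 × £4 = £120
Optimal cost = £3385.
Saving = 5000 − 3385 = £1615.

1615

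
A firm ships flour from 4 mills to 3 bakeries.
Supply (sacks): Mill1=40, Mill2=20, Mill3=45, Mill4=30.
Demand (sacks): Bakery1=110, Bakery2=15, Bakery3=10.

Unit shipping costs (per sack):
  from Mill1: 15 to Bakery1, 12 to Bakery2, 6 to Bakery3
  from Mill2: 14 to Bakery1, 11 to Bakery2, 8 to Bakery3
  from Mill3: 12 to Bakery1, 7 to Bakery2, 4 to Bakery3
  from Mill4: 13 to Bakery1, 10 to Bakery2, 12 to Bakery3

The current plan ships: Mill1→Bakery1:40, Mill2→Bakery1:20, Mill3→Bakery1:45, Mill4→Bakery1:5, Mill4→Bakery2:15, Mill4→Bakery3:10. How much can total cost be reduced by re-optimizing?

Current plan cost = 40·15 + 20·14 + 45·12 + 5·13 + 15·10 + 10·12 = 1755.
Optimal plan:
  Mill1->Bakery1: 30 × 15 = 450
  Mill1->Bakery3: 10 × 6 = 60
  Mill2->Bakery1: 20 × 14 = 280
  Mill3->Bakery1: 30 × 12 = 360
  Mill3->Bakery2: 15 × 7 = 105
  Mill4->Bakery1: 30 × 13 = 390
Optimal cost = 1645.
Saving = 1755 − 1645 = 110.

110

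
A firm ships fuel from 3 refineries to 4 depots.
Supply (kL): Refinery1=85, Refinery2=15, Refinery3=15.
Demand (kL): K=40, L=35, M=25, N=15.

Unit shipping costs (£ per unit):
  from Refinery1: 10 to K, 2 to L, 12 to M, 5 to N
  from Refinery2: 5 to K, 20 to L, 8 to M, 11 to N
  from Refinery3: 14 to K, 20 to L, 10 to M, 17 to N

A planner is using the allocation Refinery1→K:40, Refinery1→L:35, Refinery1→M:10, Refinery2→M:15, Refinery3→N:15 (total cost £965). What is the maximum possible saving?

Current plan cost = 40·10 + 35·2 + 10·12 + 15·8 + 15·17 = £965.
Optimal plan:
  Refinery1→K: 25 kL
  Refinery1→L: 35 kL
  Refinery1→M: 10 kL
  Refinery1→N: 15 kL
  Refinery2→K: 15 kL
  Refinery3→M: 15 kL
Optimal cost = £740.
Saving = 965 − 740 = £225.

225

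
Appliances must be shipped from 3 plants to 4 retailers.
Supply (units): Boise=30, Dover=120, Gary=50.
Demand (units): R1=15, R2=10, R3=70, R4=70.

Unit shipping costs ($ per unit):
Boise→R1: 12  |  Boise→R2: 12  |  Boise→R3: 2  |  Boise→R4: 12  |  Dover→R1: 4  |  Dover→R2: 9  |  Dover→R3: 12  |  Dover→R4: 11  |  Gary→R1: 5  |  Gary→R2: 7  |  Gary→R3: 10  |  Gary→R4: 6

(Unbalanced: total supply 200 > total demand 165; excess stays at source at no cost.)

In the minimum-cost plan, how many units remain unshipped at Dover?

35

An optimal plan:
  Boise to R3: 30 × $2 = $60
  Dover to R1: 15 × $4 = $60
  Dover to R2: 10 × $9 = $90
  Dover to R3: 40 × $12 = $480
  Dover to R4: 20 × $11 = $220
  Gary to R4: 50 × $6 = $300
Total cost = $1210.
Dover ships 85 of its 120, leaving 35.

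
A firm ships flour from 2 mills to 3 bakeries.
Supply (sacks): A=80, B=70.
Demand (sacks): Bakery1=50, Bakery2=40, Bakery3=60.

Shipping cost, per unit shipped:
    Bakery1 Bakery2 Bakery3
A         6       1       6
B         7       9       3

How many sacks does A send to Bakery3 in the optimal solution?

Solving gives:
  A→Bakery1: 40 × 6 = 240
  A→Bakery2: 40 × 1 = 40
  B→Bakery1: 10 × 7 = 70
  B→Bakery3: 60 × 3 = 180
Total cost = 530.
The route A→Bakery3 is not used.

0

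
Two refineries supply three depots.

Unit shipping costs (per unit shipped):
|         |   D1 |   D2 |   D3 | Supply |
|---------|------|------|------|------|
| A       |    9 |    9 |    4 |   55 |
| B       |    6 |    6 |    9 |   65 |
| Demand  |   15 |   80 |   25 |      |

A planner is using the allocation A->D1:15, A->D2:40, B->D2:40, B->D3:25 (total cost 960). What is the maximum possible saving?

Current plan cost = 15·9 + 40·9 + 40·6 + 25·9 = 960.
Optimal plan:
  A->D1: 15 kL
  A->D2: 15 kL
  A->D3: 25 kL
  B->D2: 65 kL
Optimal cost = 760.
Saving = 960 − 760 = 200.

200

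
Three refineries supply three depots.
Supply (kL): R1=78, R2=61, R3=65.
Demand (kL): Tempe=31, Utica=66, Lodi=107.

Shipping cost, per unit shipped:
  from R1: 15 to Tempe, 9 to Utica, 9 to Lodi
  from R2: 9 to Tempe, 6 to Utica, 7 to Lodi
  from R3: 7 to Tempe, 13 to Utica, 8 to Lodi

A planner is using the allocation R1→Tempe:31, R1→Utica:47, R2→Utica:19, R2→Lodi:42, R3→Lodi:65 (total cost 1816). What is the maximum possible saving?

259

Current plan cost = 31·15 + 47·9 + 19·6 + 42·7 + 65·8 = 1816.
Optimal plan:
  R1→Utica: 5 × 9 = 45
  R1→Lodi: 73 × 9 = 657
  R2→Utica: 61 × 6 = 366
  R3→Tempe: 31 × 7 = 217
  R3→Lodi: 34 × 8 = 272
Optimal cost = 1557.
Saving = 1816 − 1557 = 259.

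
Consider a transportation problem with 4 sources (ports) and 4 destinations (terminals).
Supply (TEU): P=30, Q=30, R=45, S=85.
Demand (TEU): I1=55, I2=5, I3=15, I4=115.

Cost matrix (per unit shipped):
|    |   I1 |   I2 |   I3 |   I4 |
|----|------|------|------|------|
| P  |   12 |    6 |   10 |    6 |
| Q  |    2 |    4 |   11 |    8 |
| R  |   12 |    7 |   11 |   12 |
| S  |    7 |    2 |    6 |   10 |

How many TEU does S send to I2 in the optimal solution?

Optimal shipments:
  P–I4: 30 × 6 = 180
  Q–I1: 30 × 2 = 60
  R–I4: 45 × 12 = 540
  S–I1: 25 × 7 = 175
  S–I2: 5 × 2 = 10
  S–I3: 15 × 6 = 90
  S–I4: 40 × 10 = 400
Total cost = 1455.
So S→I2 carries 5 TEU.

5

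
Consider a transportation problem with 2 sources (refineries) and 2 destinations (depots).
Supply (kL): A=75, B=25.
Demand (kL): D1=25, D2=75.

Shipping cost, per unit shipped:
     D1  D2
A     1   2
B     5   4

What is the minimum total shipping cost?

225

Optimal allocation:
  A->D1: 25 kL
  A->D2: 50 kL
  B->D2: 25 kL
Total cost = 225.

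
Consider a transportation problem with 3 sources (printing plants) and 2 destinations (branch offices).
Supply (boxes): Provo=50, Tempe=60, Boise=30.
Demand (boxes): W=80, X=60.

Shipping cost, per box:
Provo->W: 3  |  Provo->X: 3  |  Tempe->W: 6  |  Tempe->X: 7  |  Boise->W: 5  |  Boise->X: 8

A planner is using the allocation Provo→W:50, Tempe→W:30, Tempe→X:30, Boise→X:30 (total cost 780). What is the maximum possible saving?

110

Current plan cost = 50·3 + 30·6 + 30·7 + 30·8 = 780.
Optimal plan:
  Provo→X: 50 boxes
  Tempe→W: 50 boxes
  Tempe→X: 10 boxes
  Boise→W: 30 boxes
Optimal cost = 670.
Saving = 780 − 670 = 110.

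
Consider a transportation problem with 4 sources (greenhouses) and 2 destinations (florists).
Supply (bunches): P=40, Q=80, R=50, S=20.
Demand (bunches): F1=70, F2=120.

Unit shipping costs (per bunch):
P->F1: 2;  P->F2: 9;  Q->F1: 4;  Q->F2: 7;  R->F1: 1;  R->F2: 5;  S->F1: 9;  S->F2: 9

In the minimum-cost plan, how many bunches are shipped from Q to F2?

Solving gives:
  P to F1: 40 × 2 = 80
  Q to F2: 80 × 7 = 560
  R to F1: 30 × 1 = 30
  R to F2: 20 × 5 = 100
  S to F2: 20 × 9 = 180
Total cost = 950.
So Q→F2 carries 80 bunches.

80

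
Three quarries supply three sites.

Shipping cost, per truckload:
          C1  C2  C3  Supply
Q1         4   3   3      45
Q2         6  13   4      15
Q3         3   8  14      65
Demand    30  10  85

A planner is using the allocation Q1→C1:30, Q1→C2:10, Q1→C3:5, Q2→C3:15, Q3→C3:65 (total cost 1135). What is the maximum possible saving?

Current plan cost = 30·4 + 10·3 + 5·3 + 15·4 + 65·14 = 1135.
Optimal plan:
  Q1->C3: 45 × 3 = 135
  Q2->C3: 15 × 4 = 60
  Q3->C1: 30 × 3 = 90
  Q3->C2: 10 × 8 = 80
  Q3->C3: 25 × 14 = 350
Optimal cost = 715.
Saving = 1135 − 715 = 420.

420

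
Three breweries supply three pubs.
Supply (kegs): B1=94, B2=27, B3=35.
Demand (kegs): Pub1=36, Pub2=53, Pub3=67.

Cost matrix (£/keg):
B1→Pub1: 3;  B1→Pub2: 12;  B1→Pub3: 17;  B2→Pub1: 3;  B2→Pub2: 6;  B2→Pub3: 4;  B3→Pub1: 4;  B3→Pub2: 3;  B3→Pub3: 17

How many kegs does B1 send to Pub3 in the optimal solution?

Solving gives:
  B1→Pub1: 36 kegs
  B1→Pub2: 18 kegs
  B1→Pub3: 40 kegs
  B2→Pub3: 27 kegs
  B3→Pub2: 35 kegs
Total cost = £1217.
So B1→Pub3 carries 40 kegs.

40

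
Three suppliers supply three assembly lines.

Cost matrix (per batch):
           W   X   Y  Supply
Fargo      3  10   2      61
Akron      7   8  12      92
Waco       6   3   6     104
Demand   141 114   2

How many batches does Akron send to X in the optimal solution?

10

The minimum-cost plan:
  Fargo to W: 59 × 3 = 177
  Fargo to Y: 2 × 2 = 4
  Akron to W: 82 × 7 = 574
  Akron to X: 10 × 8 = 80
  Waco to X: 104 × 3 = 312
Total cost = 1147.
So Akron→X carries 10 batches.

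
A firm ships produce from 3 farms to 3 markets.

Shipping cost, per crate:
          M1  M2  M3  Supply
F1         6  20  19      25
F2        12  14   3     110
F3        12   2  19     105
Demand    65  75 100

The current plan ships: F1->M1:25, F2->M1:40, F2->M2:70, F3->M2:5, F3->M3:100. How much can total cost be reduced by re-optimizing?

2440

Current plan cost = 25·6 + 40·12 + 70·14 + 5·2 + 100·19 = 3520.
Optimal plan:
  F1 to M1: 25 × 6 = 150
  F2 to M1: 10 × 12 = 120
  F2 to M3: 100 × 3 = 300
  F3 to M1: 30 × 12 = 360
  F3 to M2: 75 × 2 = 150
Optimal cost = 1080.
Saving = 3520 − 1080 = 2440.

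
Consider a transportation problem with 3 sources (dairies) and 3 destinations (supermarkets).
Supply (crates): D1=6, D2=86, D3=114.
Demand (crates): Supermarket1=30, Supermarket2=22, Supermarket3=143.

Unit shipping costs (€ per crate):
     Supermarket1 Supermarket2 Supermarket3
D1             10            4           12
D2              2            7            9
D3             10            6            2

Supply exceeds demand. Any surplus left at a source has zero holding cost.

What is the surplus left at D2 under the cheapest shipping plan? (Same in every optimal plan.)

11

Minimum-cost shipments:
  D1->Supermarket2: 6 × €4 = €24
  D2->Supermarket1: 30 × €2 = €60
  D2->Supermarket2: 16 × €7 = €112
  D2->Supermarket3: 29 × €9 = €261
  D3->Supermarket3: 114 × €2 = €228
Total cost = €685.
D2 ships 75 of its 86, leaving 11.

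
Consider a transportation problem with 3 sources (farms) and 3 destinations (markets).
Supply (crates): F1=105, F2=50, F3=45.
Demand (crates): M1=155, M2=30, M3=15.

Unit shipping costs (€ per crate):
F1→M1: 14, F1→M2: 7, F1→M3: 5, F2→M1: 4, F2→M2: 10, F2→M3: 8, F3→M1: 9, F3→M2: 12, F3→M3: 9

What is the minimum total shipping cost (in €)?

One minimum-cost allocation:
  F1→M1: 60 × €14 = €840
  F1→M2: 30 × €7 = €210
  F1→M3: 15 × €5 = €75
  F2→M1: 50 × €4 = €200
  F3→M1: 45 × €9 = €405
Total = 840 + 210 + 75 + 200 + 405 = €1730.
(Supply check: F1 ships 105; F2 ships 50; F3 ships 45.)

1730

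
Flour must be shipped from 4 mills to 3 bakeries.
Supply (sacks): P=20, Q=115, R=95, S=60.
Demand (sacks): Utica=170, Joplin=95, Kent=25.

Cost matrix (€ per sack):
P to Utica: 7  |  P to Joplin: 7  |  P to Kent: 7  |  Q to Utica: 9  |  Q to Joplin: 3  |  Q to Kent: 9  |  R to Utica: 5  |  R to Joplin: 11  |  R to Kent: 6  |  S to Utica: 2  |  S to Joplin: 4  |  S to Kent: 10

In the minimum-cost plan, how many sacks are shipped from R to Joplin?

0

Optimal shipments:
  P->Kent: 20 × €7 = €140
  Q->Utica: 15 × €9 = €135
  Q->Joplin: 95 × €3 = €285
  Q->Kent: 5 × €9 = €45
  R->Utica: 95 × €5 = €475
  S->Utica: 60 × €2 = €120
Total cost = €1200.
The route R→Joplin is not used.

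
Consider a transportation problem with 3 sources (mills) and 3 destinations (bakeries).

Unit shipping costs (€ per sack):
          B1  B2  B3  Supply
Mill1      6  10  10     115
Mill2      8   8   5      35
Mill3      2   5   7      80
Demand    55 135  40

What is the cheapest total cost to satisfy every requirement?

An optimal shipping plan:
  Mill1->B1: 55 × €6 = €330
  Mill1->B2: 55 × €10 = €550
  Mill1->B3: 5 × €10 = €50
  Mill2->B3: 35 × €5 = €175
  Mill3->B2: 80 × €5 = €400
Total = 330 + 550 + 50 + 175 + 400 = €1505.

1505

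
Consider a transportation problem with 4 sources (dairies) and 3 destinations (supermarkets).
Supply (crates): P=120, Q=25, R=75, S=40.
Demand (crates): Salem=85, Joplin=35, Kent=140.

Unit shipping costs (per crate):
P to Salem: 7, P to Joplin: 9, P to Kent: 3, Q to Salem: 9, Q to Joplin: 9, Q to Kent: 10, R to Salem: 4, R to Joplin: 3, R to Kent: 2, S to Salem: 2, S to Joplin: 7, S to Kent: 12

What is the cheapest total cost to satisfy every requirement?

One minimum-cost allocation:
  P to Kent: 120 × 3 = 360
  Q to Salem: 25 × 9 = 225
  R to Salem: 20 × 4 = 80
  R to Joplin: 35 × 3 = 105
  R to Kent: 20 × 2 = 40
  S to Salem: 40 × 2 = 80
Total = 360 + 225 + 80 + 105 + 40 + 80 = 890.

890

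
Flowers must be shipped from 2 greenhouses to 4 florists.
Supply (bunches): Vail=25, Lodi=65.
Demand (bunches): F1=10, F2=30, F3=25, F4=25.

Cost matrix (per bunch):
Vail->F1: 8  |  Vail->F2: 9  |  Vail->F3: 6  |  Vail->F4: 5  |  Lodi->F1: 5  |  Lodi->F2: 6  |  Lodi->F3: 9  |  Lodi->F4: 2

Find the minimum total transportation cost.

A cheapest plan:
  Vail–F3: 25 × 6 = 150
  Lodi–F1: 10 × 5 = 50
  Lodi–F2: 30 × 6 = 180
  Lodi–F4: 25 × 2 = 50
Total = 150 + 50 + 180 + 50 = 430.

430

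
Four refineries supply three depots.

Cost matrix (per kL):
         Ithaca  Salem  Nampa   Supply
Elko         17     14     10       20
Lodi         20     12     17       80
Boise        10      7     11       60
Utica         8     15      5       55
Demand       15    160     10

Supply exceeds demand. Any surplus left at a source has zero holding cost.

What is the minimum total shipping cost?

One minimum-cost allocation:
  Elko–Salem: 20 × 14 = 280
  Lodi–Salem: 80 × 12 = 960
  Boise–Salem: 60 × 7 = 420
  Utica–Ithaca: 15 × 8 = 120
  Utica–Nampa: 10 × 5 = 50
Total = 280 + 960 + 420 + 120 + 50 = 1830.

1830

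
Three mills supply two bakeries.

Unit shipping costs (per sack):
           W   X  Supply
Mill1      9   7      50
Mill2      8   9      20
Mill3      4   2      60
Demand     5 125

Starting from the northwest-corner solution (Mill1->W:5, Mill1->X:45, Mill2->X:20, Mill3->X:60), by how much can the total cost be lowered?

15

Current plan cost = 5·9 + 45·7 + 20·9 + 60·2 = 660.
Optimal plan:
  Mill1 to X: 50 sacks
  Mill2 to W: 5 sacks
  Mill2 to X: 15 sacks
  Mill3 to X: 60 sacks
Optimal cost = 645.
Saving = 660 − 645 = 15.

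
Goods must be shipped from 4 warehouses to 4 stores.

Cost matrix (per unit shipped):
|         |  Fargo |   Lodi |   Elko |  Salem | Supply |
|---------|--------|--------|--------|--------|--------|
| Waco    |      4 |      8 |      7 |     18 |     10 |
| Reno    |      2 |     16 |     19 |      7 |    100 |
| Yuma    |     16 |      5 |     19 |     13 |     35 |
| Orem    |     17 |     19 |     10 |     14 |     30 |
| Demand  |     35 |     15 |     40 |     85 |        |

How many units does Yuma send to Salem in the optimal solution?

Solving gives:
  Waco->Elko: 10 units
  Reno->Fargo: 35 units
  Reno->Salem: 65 units
  Yuma->Lodi: 15 units
  Yuma->Salem: 20 units
  Orem->Elko: 30 units
Total cost = 1230.
So Yuma→Salem carries 20 units.

20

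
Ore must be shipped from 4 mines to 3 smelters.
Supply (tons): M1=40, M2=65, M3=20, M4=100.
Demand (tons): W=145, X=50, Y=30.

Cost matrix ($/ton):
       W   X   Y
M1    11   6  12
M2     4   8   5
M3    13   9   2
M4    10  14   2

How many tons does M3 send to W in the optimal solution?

Solving gives:
  M1–X: 40 × $6 = $240
  M2–W: 65 × $4 = $260
  M3–X: 10 × $9 = $90
  M3–Y: 10 × $2 = $20
  M4–W: 80 × $10 = $800
  M4–Y: 20 × $2 = $40
Total cost = $1450.
The route M3→W is not used.

0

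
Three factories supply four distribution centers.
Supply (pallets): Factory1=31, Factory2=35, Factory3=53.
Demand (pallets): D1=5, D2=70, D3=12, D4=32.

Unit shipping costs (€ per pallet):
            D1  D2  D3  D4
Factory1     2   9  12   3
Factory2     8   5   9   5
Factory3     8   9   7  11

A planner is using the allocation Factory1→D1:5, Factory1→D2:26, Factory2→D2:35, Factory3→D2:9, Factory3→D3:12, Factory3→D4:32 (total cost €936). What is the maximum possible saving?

220

Current plan cost = 5·2 + 26·9 + 35·5 + 9·9 + 12·7 + 32·11 = €936.
Optimal plan:
  Factory1–D4: 31 × €3 = €93
  Factory2–D2: 34 × €5 = €170
  Factory2–D4: 1 × €5 = €5
  Factory3–D1: 5 × €8 = €40
  Factory3–D2: 36 × €9 = €324
  Factory3–D3: 12 × €7 = €84
Optimal cost = €716.
Saving = 936 − 716 = €220.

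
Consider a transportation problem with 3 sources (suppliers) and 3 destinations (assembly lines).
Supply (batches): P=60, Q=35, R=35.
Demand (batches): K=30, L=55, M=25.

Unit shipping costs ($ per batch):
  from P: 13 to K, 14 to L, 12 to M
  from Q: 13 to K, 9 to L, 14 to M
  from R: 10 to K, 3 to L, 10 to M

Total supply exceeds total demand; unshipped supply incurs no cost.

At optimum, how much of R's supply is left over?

Minimum-cost shipments:
  P→K: 15 × $13 = $195
  P→M: 25 × $12 = $300
  Q→K: 15 × $13 = $195
  Q→L: 20 × $9 = $180
  R→L: 35 × $3 = $105
Total cost = $975.
R ships 35 of its 35, leaving 0.

0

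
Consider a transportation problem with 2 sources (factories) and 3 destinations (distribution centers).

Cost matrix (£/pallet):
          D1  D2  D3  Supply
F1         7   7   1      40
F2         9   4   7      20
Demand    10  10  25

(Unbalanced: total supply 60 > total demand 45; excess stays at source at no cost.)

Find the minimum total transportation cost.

135

A cheapest plan:
  F1->D1: 10 × £7 = £70
  F1->D3: 25 × £1 = £25
  F2->D2: 10 × £4 = £40
Total = 70 + 25 + 40 = £135.
(Supply check: F1 ships 35; F2 ships 10.)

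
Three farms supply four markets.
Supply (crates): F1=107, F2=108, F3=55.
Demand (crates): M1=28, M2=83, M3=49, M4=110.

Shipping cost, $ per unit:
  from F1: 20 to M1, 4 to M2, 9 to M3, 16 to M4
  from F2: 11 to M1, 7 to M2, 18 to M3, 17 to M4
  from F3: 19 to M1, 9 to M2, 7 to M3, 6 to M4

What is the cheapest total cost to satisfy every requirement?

Optimal allocation:
  F1 to M2: 58 × $4 = $232
  F1 to M3: 49 × $9 = $441
  F2 to M1: 28 × $11 = $308
  F2 to M2: 25 × $7 = $175
  F2 to M4: 55 × $17 = $935
  F3 to M4: 55 × $6 = $330
Total = 232 + 441 + 308 + 175 + 935 + 330 = $2421.
(Supply check: F1 ships 107; F2 ships 108; F3 ships 55.)

2421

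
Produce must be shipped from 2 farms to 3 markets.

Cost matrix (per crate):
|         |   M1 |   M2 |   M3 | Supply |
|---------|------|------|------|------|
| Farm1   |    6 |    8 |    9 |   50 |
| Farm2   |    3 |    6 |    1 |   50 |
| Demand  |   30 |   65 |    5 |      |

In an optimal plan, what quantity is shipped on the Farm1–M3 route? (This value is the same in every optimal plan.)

0

Optimal shipments:
  Farm1->M2: 50 × 8 = 400
  Farm2->M1: 30 × 3 = 90
  Farm2->M2: 15 × 6 = 90
  Farm2->M3: 5 × 1 = 5
Total cost = 585.
The route Farm1→M3 is not used.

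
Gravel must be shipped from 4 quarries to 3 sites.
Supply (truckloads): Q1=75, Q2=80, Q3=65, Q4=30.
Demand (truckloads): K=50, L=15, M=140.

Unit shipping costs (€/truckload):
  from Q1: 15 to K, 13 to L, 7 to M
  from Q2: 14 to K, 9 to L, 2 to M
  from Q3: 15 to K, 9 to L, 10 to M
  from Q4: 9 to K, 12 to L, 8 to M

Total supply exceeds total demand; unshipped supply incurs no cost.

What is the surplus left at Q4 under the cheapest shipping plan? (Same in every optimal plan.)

Minimum-cost shipments:
  Q1->M: 60 truckloads
  Q2->M: 80 truckloads
  Q3->K: 20 truckloads
  Q3->L: 15 truckloads
  Q4->K: 30 truckloads
Total cost = €1285.
Q4 ships 30 of its 30, leaving 0.

0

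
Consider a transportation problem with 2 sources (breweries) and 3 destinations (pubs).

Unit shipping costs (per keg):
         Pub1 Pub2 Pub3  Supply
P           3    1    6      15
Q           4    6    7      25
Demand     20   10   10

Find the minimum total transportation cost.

One minimum-cost allocation:
  P->Pub1: 5 × 3 = 15
  P->Pub2: 10 × 1 = 10
  Q->Pub1: 15 × 4 = 60
  Q->Pub3: 10 × 7 = 70
Total = 15 + 10 + 60 + 70 = 155.

155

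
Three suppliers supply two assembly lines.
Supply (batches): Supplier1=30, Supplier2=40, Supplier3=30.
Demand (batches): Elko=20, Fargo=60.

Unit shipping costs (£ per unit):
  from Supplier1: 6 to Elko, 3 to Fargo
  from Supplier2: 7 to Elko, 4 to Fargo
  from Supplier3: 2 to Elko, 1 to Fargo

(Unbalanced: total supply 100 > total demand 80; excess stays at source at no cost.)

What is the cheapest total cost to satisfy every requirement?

220

A cheapest plan:
  Supplier1–Fargo: 30 × £3 = £90
  Supplier2–Fargo: 20 × £4 = £80
  Supplier3–Elko: 20 × £2 = £40
  Supplier3–Fargo: 10 × £1 = £10
Total = 90 + 80 + 40 + 10 = £220.
(Supply check: Supplier1 ships 30; Supplier2 ships 20; Supplier3 ships 30.)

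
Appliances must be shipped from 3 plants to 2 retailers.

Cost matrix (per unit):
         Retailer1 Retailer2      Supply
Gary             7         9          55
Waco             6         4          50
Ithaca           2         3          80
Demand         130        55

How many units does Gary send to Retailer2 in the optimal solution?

0

Optimal shipments:
  Gary to Retailer1: 55 × 7 = 385
  Waco to Retailer2: 50 × 4 = 200
  Ithaca to Retailer1: 75 × 2 = 150
  Ithaca to Retailer2: 5 × 3 = 15
Total cost = 750.
The route Gary→Retailer2 is not used.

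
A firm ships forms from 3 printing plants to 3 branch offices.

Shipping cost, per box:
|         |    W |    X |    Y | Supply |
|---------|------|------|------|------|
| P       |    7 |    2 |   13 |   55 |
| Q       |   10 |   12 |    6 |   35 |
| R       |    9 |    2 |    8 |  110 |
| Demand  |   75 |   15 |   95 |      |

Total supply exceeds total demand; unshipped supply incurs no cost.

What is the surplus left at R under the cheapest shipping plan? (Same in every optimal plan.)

15

Minimum-cost shipments:
  P to W: 55 × 7 = 385
  Q to Y: 35 × 6 = 210
  R to W: 20 × 9 = 180
  R to X: 15 × 2 = 30
  R to Y: 60 × 8 = 480
Total cost = 1285.
R ships 95 of its 110, leaving 15.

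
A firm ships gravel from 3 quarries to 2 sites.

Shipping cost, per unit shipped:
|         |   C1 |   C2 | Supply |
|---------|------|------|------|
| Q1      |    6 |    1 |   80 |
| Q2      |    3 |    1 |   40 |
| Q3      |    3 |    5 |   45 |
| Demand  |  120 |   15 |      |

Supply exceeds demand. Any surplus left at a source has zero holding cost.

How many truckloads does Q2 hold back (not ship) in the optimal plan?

0

Minimum-cost shipments:
  Q1 to C1: 35 × 6 = 210
  Q1 to C2: 15 × 1 = 15
  Q2 to C1: 40 × 3 = 120
  Q3 to C1: 45 × 3 = 135
Total cost = 480.
Q2 ships 40 of its 40, leaving 0.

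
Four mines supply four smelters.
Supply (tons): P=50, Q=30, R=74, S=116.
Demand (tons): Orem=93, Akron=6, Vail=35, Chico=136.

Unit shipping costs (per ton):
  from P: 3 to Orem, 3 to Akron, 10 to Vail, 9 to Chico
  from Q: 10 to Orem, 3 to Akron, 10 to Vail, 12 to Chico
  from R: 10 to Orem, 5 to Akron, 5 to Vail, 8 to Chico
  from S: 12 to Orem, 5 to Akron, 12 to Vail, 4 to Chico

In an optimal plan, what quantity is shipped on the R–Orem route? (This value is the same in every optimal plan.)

The minimum-cost plan:
  P to Orem: 50 tons
  Q to Orem: 24 tons
  Q to Akron: 6 tons
  R to Orem: 19 tons
  R to Vail: 35 tons
  R to Chico: 20 tons
  S to Chico: 116 tons
Total cost = 1397.
So R→Orem carries 19 tons.

19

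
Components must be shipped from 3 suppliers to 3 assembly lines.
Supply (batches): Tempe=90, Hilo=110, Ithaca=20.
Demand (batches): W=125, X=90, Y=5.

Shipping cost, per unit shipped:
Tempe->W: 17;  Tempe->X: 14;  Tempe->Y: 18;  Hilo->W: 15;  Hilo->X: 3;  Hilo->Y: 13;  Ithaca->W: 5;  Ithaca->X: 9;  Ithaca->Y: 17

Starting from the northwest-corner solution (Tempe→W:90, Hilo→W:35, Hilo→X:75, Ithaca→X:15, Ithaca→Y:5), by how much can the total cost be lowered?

310

Current plan cost = 90·17 + 35·15 + 75·3 + 15·9 + 5·17 = 2500.
Optimal plan:
  Tempe->W: 90 × 17 = 1530
  Hilo->W: 15 × 15 = 225
  Hilo->X: 90 × 3 = 270
  Hilo->Y: 5 × 13 = 65
  Ithaca->W: 20 × 5 = 100
Optimal cost = 2190.
Saving = 2500 − 2190 = 310.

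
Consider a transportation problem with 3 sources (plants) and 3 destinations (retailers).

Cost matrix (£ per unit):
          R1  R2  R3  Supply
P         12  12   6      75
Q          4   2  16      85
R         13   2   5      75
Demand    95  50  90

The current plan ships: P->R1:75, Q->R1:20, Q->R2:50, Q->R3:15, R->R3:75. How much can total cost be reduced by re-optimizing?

Current plan cost = 75·12 + 20·4 + 50·2 + 15·16 + 75·5 = £1695.
Optimal plan:
  P→R1: 10 × £12 = £120
  P→R3: 65 × £6 = £390
  Q→R1: 85 × £4 = £340
  R→R2: 50 × £2 = £100
  R→R3: 25 × £5 = £125
Optimal cost = £1075.
Saving = 1695 − 1075 = £620.

620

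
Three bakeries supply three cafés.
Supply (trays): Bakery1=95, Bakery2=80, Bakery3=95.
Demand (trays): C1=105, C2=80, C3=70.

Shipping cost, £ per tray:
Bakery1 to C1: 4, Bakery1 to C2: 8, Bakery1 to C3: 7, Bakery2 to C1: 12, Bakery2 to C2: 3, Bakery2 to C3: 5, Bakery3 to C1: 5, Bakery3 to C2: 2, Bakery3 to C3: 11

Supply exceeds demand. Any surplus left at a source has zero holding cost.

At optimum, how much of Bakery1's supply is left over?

0

Minimum-cost shipments:
  Bakery1->C1: 95 × £4 = £380
  Bakery2->C3: 70 × £5 = £350
  Bakery3->C1: 10 × £5 = £50
  Bakery3->C2: 80 × £2 = £160
Total cost = £940.
Bakery1 ships 95 of its 95, leaving 0.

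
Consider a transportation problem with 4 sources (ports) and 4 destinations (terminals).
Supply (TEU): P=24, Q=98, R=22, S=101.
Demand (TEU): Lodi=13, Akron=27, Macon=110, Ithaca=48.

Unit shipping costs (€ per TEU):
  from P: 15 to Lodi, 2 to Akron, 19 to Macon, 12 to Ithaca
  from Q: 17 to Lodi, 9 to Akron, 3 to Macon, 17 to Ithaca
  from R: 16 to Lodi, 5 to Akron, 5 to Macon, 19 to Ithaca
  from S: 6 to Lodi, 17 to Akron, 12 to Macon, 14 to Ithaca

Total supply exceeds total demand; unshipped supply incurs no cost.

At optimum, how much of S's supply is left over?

40

An optimal plan:
  P->Akron: 24 × €2 = €48
  Q->Macon: 98 × €3 = €294
  R->Akron: 3 × €5 = €15
  R->Macon: 12 × €5 = €60
  S->Lodi: 13 × €6 = €78
  S->Ithaca: 48 × €14 = €672
Total cost = €1167.
S ships 61 of its 101, leaving 40.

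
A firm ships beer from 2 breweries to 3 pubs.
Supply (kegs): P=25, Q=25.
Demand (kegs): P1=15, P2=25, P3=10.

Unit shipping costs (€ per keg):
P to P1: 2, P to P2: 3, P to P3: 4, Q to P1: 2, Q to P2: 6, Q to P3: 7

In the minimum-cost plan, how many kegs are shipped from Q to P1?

15

Optimal shipments:
  P to P2: 15 × €3 = €45
  P to P3: 10 × €4 = €40
  Q to P1: 15 × €2 = €30
  Q to P2: 10 × €6 = €60
Total cost = €175.
So Q→P1 carries 15 kegs.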